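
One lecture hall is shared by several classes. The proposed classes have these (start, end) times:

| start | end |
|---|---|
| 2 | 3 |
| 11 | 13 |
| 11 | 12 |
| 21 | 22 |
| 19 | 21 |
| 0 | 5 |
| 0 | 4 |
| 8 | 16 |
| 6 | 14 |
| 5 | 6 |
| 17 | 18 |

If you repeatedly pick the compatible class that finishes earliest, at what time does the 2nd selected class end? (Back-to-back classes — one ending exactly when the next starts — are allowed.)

6

Sort by end time and greedily take each interval whose start is ≥ the last chosen end.
By end time: (2,3), (0,4), (0,5), (5,6), (11,12), (11,13), (6,14), (8,16), (17,18), (19,21), (21,22).
Pick (2,3); next start ≥ 3 → (5,6); next start ≥ 6 → (11,12); next start ≥ 12 → (17,18); next start ≥ 18 → (19,21); next start ≥ 21 → (21,22).
Selected: (2,3) (5,6) (11,12) (17,18) (19,21) (21,22)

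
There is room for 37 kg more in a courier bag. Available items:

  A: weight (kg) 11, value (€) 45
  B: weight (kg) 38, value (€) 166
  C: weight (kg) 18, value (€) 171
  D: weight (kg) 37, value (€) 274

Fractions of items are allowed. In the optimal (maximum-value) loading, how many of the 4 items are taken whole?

Sort by value per unit weight and fill in that order.
Ratios (sorted): C 9.50, D 7.41, B 4.37, A 4.09
take C (18 @ 171); take 19/37 of D → 140.70. Capacity used 37/37.
1 item(s) taken whole; one partial (take 19/37 of D).

1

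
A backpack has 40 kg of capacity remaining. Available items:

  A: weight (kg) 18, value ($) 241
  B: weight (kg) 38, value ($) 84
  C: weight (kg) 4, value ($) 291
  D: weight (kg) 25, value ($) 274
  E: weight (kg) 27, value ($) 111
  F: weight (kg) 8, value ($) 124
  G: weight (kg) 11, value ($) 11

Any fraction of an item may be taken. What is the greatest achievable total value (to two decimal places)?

765.60

Ratios (sorted): C 72.75, F 15.50, A 13.39, D 10.96, E 4.11, B 2.21, G 1.00
take C (4 @ 291); take F (8 @ 124); take A (18 @ 241); take 10/25 of D → 109.60. Capacity used 40/40.
Total value = 765.60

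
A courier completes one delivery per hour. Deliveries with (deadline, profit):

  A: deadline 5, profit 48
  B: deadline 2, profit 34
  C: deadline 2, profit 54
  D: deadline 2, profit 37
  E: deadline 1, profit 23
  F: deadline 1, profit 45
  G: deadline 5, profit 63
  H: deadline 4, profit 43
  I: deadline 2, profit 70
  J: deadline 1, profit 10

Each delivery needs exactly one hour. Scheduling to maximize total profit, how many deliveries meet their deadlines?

By profit: I(d2,70), G(d5,63), C(d2,54), A(d5,48), F(d1,45), H(d4,43), D(d2,37), B(d2,34), E(d1,23), J(d1,10)
I→slot 2; G→slot 5; C→slot 1; A→slot 4; F skipped; H→slot 3; D skipped; B skipped; E skipped; J skipped.
5 of 10 scheduled.

5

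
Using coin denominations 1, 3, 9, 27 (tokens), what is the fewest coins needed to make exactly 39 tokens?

3

39 = 1×27 + 1×9 + 1×3
Total coins = 1 + 1 + 1 = 3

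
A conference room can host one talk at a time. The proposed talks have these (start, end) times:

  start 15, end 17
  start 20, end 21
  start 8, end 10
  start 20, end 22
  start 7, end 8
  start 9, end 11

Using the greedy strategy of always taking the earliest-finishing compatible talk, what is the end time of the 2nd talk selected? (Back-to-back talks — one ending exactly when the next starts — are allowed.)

Order by finish time; keep every interval that doesn't clash with the previous kept one.
By end time: (7,8), (8,10), (9,11), (15,17), (20,21), (20,22).
Pick (7,8); next start ≥ 8 → (8,10); next start ≥ 10 → (15,17); next start ≥ 17 → (20,21).
Selected: (7,8) (8,10) (15,17) (20,21)

10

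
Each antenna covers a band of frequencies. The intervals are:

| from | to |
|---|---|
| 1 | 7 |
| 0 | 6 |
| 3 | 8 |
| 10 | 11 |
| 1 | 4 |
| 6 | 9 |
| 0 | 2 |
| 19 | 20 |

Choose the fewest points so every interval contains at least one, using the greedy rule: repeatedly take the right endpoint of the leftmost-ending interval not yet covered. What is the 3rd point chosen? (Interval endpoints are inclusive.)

Sort by right endpoint; whenever an interval is uncovered, place a point at its right end.
Sorted: [0,2] [1,4] [0,6] [1,7] [3,8] [6,9] [10,11] [19,20]
{[0,2],[1,4],[0,6],[1,7]} hit by 2; {[3,8],[6,9]} hit by 8; {[10,11]} hit by 11; {[19,20]} hit by 20.
Points: 2, 8, 11, 20 (4 total).

11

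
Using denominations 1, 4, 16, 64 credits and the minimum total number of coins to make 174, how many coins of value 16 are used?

174 − 2×64→46 − 2×16→14 − 3×4→2 − 2×1→0
Count of 16: 2

2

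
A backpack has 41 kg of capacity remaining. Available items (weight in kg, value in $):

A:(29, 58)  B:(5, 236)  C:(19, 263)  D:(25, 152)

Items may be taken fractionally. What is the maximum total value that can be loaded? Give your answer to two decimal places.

Order: B (236/5=47.20) > C (263/19=13.84) > D (152/25=6.08) > A (58/29=2.00)
Fill: take B (5 @ 236) → take C (19 @ 263) → take 17/25 of D → 103.36; 41/41 used.
Total value = 602.36

602.36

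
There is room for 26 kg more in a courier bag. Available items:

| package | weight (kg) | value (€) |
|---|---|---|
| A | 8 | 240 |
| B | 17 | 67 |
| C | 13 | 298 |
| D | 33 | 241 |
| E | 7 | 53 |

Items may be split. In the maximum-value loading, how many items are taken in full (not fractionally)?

Ratios (sorted): A 30.00, C 22.92, E 7.57, D 7.30, B 3.94
take A (8 @ 240); take C (13 @ 298); take 5/7 of E → 37.86. Capacity used 26/26.
2 item(s) taken whole; one partial (take 5/7 of E).

2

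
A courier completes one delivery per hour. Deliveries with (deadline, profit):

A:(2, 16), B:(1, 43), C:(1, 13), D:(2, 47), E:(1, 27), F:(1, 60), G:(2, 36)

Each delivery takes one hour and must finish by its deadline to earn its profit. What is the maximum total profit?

107

Sort by profit descending; place each in the latest free slot ≤ its deadline.
Profit order: F=60 D=47 B=43 G=36 E=27 A=16 C=13
Assign: F→slot 1, D→slot 2, B skipped, G skipped, E skipped, A skipped, C skipped.
Slots: [1:F] [2:D]
Profit = 60 + 47 = 107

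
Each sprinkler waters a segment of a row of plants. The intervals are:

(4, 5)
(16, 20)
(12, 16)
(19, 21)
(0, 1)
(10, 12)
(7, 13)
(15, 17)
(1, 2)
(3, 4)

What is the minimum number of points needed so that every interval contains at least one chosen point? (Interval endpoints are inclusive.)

Process intervals by earliest right end; each time one isn't hit yet, stab at its right endpoint.
By right end: [0,1]  [1,2]  [3,4]  [4,5]  [10,12]  [7,13]  [12,16]  [15,17]  [16,20]  [19,21]
[0,1] uncovered → point at 1; [3,4] uncovered → point at 4; [10,12] uncovered → point at 12; [15,17] uncovered → point at 17; [19,21] uncovered → point at 21.
Points: 1, 4, 12, 17, 21 (5 total).

5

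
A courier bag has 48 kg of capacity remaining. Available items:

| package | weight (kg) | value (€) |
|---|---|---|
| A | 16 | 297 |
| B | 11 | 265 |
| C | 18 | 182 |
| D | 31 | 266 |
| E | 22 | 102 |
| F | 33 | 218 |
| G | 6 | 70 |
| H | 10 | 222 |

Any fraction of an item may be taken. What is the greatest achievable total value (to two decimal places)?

904.56

Sort by value per unit weight and fill in that order.
Ratios (sorted): B 24.09, H 22.20, A 18.56, G 11.67, C 10.11, D 8.58, F 6.61, E 4.64
take B (11 @ 265); take H (10 @ 222); take A (16 @ 297); take G (6 @ 70); take 5/18 of C → 50.56. Capacity used 48/48.
Total value = 904.56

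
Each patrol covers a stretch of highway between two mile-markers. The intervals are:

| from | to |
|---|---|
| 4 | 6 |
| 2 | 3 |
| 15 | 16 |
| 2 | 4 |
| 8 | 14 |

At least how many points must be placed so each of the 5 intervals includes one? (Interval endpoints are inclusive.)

4

Sort by right endpoint; whenever an interval is uncovered, place a point at its right end.
By right end: [2,3]  [2,4]  [4,6]  [8,14]  [15,16]
[2,3] uncovered → point at 3; [4,6] uncovered → point at 6; [8,14] uncovered → point at 14; [15,16] uncovered → point at 16.
Points: 3, 6, 14, 16 (4 total).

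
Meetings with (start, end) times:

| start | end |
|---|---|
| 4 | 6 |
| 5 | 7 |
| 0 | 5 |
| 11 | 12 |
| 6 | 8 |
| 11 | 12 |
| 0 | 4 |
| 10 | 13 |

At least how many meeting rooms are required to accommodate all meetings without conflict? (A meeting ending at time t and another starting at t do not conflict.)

3

The answer is the maximum number of intervals overlapping at any instant.
Events (time:±→running): 0:+→1 0:+→2 4:-→1 4:+→2 5:-→1 5:+→2 6:-→1 6:+→2 7:-→1 8:-→0 10:+→1 11:+→2 11:+→3 … peak 3.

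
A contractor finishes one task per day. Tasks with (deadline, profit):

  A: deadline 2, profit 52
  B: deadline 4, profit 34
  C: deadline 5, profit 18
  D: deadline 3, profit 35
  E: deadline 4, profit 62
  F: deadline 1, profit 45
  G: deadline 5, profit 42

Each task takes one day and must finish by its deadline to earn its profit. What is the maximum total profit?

236

By profit: E(d4,62), A(d2,52), F(d1,45), G(d5,42), D(d3,35), B(d4,34), C(d5,18)
E→slot 4; A→slot 2; F→slot 1; G→slot 5; D→slot 3; B skipped; C skipped.
Profit = 45 + 52 + 35 + 62 + 42 = 236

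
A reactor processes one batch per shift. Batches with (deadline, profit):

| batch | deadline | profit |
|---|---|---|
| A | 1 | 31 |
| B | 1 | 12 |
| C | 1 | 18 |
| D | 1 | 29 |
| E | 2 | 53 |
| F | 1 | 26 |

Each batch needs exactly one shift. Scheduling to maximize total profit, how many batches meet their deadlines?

Take jobs in profit order; each goes to the latest open slot no later than its deadline.
By profit: E(d2,53), A(d1,31), D(d1,29), F(d1,26), C(d1,18), B(d1,12)
E→slot 2; A→slot 1; D skipped; F skipped; C skipped; B skipped.
2 of 6 scheduled.

2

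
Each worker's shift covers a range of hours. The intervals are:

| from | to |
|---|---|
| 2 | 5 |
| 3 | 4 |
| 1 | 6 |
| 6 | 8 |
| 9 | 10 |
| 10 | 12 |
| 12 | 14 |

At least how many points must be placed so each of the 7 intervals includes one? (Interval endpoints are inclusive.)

Process intervals by earliest right end; each time one isn't hit yet, stab at its right endpoint.
Sorted: [3,4] [2,5] [1,6] [6,8] [9,10] [10,12] [12,14]
{[3,4],[2,5],[1,6]} hit by 4; {[6,8]} hit by 8; {[9,10],[10,12]} hit by 10; {[12,14]} hit by 14.
Points: 4, 8, 10, 14 (4 total).

4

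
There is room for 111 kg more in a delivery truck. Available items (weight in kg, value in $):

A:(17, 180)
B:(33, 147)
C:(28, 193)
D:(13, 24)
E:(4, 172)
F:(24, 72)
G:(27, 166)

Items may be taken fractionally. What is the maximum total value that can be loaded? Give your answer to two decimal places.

Sort by value per unit weight and fill in that order.
Order: E (172/4=43.00) > A (180/17=10.59) > C (193/28=6.89) > G (166/27=6.15) > B (147/33=4.45) > F (72/24=3.00) > D (24/13=1.85)
Fill: take E (4 @ 172) → take A (17 @ 180) → take C (28 @ 193) → take G (27 @ 166) → take B (33 @ 147) → take 2/24 of F → 6.00; 111/111 used.
Total value = 864.00

864.00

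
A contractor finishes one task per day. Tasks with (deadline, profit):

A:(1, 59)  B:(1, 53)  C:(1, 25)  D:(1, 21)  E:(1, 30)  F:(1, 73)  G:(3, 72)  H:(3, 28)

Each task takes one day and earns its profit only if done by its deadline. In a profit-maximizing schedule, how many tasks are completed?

3

Take jobs in profit order; each goes to the latest open slot no later than its deadline.
Profit order: F=73 G=72 A=59 B=53 E=30 H=28 C=25 D=21
Assign: F→slot 1, G→slot 3, A skipped, B skipped, E skipped, H→slot 2, C skipped, D skipped.
Slots: [1:F] [2:H] [3:G]
3 of 8 scheduled.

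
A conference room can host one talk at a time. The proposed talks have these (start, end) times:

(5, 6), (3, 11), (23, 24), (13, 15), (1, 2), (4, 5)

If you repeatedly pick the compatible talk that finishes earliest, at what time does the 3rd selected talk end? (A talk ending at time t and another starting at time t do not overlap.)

Sorted by end: (1,2)  (4,5)  (5,6)  (3,11)  (13,15)  (23,24)
take (1,2); take (4,5); take (5,6); take (13,15); take (23,24).
Selected: (1,2) (4,5) (5,6) (13,15) (23,24)

6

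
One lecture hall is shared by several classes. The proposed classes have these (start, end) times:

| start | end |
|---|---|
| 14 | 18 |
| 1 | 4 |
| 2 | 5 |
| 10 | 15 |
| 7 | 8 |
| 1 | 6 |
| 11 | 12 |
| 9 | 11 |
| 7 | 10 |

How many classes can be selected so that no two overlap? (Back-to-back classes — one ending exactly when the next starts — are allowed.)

Sort by end time and greedily take each interval whose start is ≥ the last chosen end.
Sorted by end: (1,4)  (2,5)  (1,6)  (7,8)  (7,10)  (9,11)  (11,12)  (10,15)  (14,18)
take (1,4); take (7,8); take (9,11); take (11,12); take (14,18).
Selected 5 classes.

5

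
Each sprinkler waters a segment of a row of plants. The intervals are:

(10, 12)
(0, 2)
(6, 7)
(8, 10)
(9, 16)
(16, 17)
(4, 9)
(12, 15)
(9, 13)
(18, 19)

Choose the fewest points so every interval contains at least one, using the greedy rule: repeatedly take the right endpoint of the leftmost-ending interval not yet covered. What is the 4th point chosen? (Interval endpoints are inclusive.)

Sorted: [0,2] [6,7] [4,9] [8,10] [10,12] [9,13] [12,15] [9,16] [16,17] [18,19]
{[0,2]} hit by 2; {[6,7],[4,9]} hit by 7; {[8,10],[10,12],[9,13]} hit by 10; {[12,15],[9,16]} hit by 15; {[16,17]} hit by 17; {[18,19]} hit by 19.
Points: 2, 7, 10, 15, 17, 19 (6 total).

15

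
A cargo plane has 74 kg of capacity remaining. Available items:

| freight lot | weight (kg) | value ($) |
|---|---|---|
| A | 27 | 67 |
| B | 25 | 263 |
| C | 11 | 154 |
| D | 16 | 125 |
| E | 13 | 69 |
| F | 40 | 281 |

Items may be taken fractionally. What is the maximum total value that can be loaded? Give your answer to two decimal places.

696.55

Order: C (154/11=14.00) > B (263/25=10.52) > D (125/16=7.81) > F (281/40=7.03) > E (69/13=5.31) > A (67/27=2.48)
Fill: take C (11 @ 154) → take B (25 @ 263) → take D (16 @ 125) → take 22/40 of F → 154.55; 74/74 used.
Total value = 696.55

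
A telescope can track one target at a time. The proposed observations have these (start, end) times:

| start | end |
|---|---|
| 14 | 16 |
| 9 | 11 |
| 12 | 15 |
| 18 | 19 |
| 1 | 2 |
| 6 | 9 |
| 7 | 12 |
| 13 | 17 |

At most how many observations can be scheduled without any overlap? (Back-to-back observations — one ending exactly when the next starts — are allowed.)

By end time: (1,2), (6,9), (9,11), (7,12), (12,15), (14,16), (13,17), (18,19).
Pick (1,2); next start ≥ 2 → (6,9); next start ≥ 9 → (9,11); next start ≥ 11 → (12,15); next start ≥ 15 → (18,19).
Selected 5 observations.

5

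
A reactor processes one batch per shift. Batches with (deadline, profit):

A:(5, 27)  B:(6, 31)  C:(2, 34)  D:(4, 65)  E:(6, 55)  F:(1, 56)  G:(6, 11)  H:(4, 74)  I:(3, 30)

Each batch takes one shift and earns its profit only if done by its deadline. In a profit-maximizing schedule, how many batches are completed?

6

By profit: H(d4,74), D(d4,65), F(d1,56), E(d6,55), C(d2,34), B(d6,31), I(d3,30), A(d5,27), G(d6,11)
H→slot 4; D→slot 3; F→slot 1; E→slot 6; C→slot 2; B→slot 5; I skipped; A skipped; G skipped.
6 of 9 scheduled.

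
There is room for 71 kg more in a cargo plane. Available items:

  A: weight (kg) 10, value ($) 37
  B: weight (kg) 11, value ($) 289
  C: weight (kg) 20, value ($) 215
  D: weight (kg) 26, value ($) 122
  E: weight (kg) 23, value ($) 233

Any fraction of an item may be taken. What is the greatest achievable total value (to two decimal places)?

Order: B (289/11=26.27) > C (215/20=10.75) > E (233/23=10.13) > D (122/26=4.69) > A (37/10=3.70)
Fill: take B (11 @ 289) → take C (20 @ 215) → take E (23 @ 233) → take 17/26 of D → 79.77; 71/71 used.
Total value = 816.77

816.77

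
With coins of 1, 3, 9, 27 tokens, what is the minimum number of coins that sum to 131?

9

Greedy: take as many of the largest coin as possible, then repeat with the remainder.
131 = 4×27 + 2×9 + 1×3 + 2×1
Total coins = 4 + 2 + 1 + 2 = 9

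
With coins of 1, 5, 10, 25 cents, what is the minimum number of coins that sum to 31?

3

Use the largest denomination that fits, subtract, and repeat.
31 = 1×25 + 1×5 + 1×1
Total coins = 1 + 1 + 1 = 3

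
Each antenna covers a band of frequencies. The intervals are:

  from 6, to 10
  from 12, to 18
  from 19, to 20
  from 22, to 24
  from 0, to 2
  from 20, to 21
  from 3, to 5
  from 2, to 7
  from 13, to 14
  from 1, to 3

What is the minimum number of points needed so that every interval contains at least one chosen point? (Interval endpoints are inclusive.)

Sort by right endpoint; whenever an interval is uncovered, place a point at its right end.
Sorted: [0,2] [1,3] [3,5] [2,7] [6,10] [13,14] [12,18] [19,20] [20,21] [22,24]
{[0,2],[1,3]} hit by 2; {[3,5],[2,7]} hit by 5; {[6,10]} hit by 10; {[13,14],[12,18]} hit by 14; {[19,20],[20,21]} hit by 20; {[22,24]} hit by 24.
Points: 2, 5, 10, 14, 20, 24 (6 total).

6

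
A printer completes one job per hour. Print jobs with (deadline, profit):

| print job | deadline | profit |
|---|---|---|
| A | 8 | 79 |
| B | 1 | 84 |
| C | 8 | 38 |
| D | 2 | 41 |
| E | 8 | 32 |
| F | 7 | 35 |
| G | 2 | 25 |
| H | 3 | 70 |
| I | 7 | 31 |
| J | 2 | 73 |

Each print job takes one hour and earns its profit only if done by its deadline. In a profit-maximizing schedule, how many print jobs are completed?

8

By profit: B(d1,84), A(d8,79), J(d2,73), H(d3,70), D(d2,41), C(d8,38), F(d7,35), E(d8,32), I(d7,31), G(d2,25)
B→slot 1; A→slot 8; J→slot 2; H→slot 3; D skipped; C→slot 7; F→slot 6; E→slot 5; I→slot 4; G skipped.
8 of 10 scheduled.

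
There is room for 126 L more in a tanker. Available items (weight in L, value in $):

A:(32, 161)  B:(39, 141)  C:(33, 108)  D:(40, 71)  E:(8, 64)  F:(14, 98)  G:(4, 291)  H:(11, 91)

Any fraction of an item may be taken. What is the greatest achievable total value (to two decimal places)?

Greedy by value/weight ratio, highest first.
Order: G (291/4=72.75) > H (91/11=8.27) > E (64/8=8.00) > F (98/14=7.00) > A (161/32=5.03) > B (141/39=3.62) > C (108/33=3.27) > D (71/40=1.77)
Fill: take G (4 @ 291) → take H (11 @ 91) → take E (8 @ 64) → take F (14 @ 98) → take A (32 @ 161) → take B (39 @ 141) → take 18/33 of C → 58.91; 126/126 used.
Total value = 904.91

904.91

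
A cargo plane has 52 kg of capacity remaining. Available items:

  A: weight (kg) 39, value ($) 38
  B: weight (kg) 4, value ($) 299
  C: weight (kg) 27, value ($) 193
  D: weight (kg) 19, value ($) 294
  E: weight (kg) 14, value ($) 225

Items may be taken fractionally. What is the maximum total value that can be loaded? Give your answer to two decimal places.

925.22

Order: B (299/4=74.75) > E (225/14=16.07) > D (294/19=15.47) > C (193/27=7.15) > A (38/39=0.97)
Fill: take B (4 @ 299) → take E (14 @ 225) → take D (19 @ 294) → take 15/27 of C → 107.22; 52/52 used.
Total value = 925.22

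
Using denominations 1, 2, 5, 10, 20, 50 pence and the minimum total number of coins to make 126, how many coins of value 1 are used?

Greedy: take as many of the largest coin as possible, then repeat with the remainder.
126 = 2×50 + 1×20 + 1×5 + 1×1
Count of 1: 1

1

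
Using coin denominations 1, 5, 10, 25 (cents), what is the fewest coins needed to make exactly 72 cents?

Greedy: take as many of the largest coin as possible, then repeat with the remainder.
72 = 2×25 + 2×10 + 2×1
Total coins = 2 + 2 + 2 = 6

6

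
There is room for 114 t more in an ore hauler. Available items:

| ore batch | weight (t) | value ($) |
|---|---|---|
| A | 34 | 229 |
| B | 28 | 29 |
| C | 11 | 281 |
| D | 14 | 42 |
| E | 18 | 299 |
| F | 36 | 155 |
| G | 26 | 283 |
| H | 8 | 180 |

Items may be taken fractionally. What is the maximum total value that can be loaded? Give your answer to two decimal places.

Sort by value per unit weight and fill in that order.
Order: C (281/11=25.55) > H (180/8=22.50) > E (299/18=16.61) > G (283/26=10.88) > A (229/34=6.74) > F (155/36=4.31) > D (42/14=3.00) > B (29/28=1.04)
Fill: take C (11 @ 281) → take H (8 @ 180) → take E (18 @ 299) → take G (26 @ 283) → take A (34 @ 229) → take 17/36 of F → 73.19; 114/114 used.
Total value = 1345.19

1345.19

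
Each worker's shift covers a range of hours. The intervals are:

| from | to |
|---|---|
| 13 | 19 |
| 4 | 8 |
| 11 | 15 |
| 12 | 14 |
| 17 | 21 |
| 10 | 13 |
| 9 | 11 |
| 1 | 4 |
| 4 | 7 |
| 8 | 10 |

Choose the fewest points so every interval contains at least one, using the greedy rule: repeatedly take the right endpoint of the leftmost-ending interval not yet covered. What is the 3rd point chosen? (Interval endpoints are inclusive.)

By right end: [1,4]  [4,7]  [4,8]  [8,10]  [9,11]  [10,13]  [12,14]  [11,15]  [13,19]  [17,21]
[1,4] uncovered → point at 4; [8,10] uncovered → point at 10; [12,14] uncovered → point at 14; [17,21] uncovered → point at 21.
Points: 4, 10, 14, 21 (4 total).

14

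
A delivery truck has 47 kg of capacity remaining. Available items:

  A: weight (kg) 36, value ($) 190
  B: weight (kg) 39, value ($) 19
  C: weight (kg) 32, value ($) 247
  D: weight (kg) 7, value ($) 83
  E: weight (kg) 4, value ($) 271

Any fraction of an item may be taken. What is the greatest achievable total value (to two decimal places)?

622.11

Order: E (271/4=67.75) > D (83/7=11.86) > C (247/32=7.72) > A (190/36=5.28) > B (19/39=0.49)
Fill: take E (4 @ 271) → take D (7 @ 83) → take C (32 @ 247) → take 4/36 of A → 21.11; 47/47 used.
Total value = 622.11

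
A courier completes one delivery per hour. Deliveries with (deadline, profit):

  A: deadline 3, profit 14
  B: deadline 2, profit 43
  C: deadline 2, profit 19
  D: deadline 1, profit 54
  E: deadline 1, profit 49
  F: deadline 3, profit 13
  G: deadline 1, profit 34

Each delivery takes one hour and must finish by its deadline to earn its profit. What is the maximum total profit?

Take jobs in profit order; each goes to the latest open slot no later than its deadline.
By profit: D(d1,54), E(d1,49), B(d2,43), G(d1,34), C(d2,19), A(d3,14), F(d3,13)
D→slot 1; E skipped; B→slot 2; G skipped; C skipped; A→slot 3; F skipped.
Profit = 54 + 43 + 14 = 111

111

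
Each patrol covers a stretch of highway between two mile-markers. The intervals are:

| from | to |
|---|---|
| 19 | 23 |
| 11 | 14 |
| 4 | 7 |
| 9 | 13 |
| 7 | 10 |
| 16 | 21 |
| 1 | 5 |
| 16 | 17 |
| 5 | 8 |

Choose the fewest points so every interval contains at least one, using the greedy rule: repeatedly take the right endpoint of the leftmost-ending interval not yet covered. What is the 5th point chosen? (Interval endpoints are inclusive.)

23

Process intervals by earliest right end; each time one isn't hit yet, stab at its right endpoint.
By right end: [1,5]  [4,7]  [5,8]  [7,10]  [9,13]  [11,14]  [16,17]  [16,21]  [19,23]
[1,5] uncovered → point at 5; [7,10] uncovered → point at 10; [11,14] uncovered → point at 14; [16,17] uncovered → point at 17; [19,23] uncovered → point at 23.
Points: 5, 10, 14, 17, 23 (5 total).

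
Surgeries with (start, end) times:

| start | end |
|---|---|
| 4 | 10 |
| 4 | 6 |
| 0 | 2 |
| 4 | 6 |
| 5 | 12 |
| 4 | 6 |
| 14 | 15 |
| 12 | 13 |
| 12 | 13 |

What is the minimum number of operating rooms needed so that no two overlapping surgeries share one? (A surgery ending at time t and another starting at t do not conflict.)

Events (time:±→running): 0:+→1 2:-→0 4:+→1 4:+→2 4:+→3 4:+→4 5:+→5 … peak 5.

5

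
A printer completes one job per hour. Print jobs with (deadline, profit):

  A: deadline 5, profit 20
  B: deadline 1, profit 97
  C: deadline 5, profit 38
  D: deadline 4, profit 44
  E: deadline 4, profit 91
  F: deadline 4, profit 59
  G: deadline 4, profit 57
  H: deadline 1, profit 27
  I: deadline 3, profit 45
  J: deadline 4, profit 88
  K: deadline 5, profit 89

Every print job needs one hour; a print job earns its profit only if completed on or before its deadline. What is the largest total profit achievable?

Take jobs in profit order; each goes to the latest open slot no later than its deadline.
By profit: B(d1,97), E(d4,91), K(d5,89), J(d4,88), F(d4,59), G(d4,57), I(d3,45), D(d4,44), C(d5,38), H(d1,27), A(d5,20)
B→slot 1; E→slot 4; K→slot 5; J→slot 3; F→slot 2; G skipped; I skipped; D skipped; C skipped; H skipped; A skipped.
Profit = 97 + 59 + 88 + 91 + 89 = 424

424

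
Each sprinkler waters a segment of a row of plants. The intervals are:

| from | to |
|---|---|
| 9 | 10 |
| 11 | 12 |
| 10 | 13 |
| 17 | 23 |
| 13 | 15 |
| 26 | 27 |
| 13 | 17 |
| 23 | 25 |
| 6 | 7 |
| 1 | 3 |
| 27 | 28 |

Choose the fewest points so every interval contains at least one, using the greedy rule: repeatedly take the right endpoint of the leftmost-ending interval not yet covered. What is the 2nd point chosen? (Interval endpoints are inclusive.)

7

Sort by right endpoint; whenever an interval is uncovered, place a point at its right end.
By right end: [1,3]  [6,7]  [9,10]  [11,12]  [10,13]  [13,15]  [13,17]  [17,23]  [23,25]  [26,27]  [27,28]
[1,3] uncovered → point at 3; [6,7] uncovered → point at 7; [9,10] uncovered → point at 10; [11,12] uncovered → point at 12; [13,15] uncovered → point at 15; [17,23] uncovered → point at 23; [26,27] uncovered → point at 27.
Points: 3, 7, 10, 12, 15, 23, 27 (7 total).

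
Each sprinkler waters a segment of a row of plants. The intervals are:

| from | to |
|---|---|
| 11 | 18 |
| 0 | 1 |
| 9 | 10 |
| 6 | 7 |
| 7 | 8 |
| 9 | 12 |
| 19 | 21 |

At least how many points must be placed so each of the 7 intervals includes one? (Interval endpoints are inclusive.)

Sort by right endpoint; whenever an interval is uncovered, place a point at its right end.
Sorted: [0,1] [6,7] [7,8] [9,10] [9,12] [11,18] [19,21]
{[0,1]} hit by 1; {[6,7],[7,8]} hit by 7; {[9,10],[9,12]} hit by 10; {[11,18]} hit by 18; {[19,21]} hit by 21.
Points: 1, 7, 10, 18, 21 (5 total).

5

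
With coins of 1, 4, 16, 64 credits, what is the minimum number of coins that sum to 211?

Use the largest denomination that fits, subtract, and repeat.
211 − 3×64→19 − 1×16→3 − 3×1→0
Total coins = 3 + 1 + 3 = 7

7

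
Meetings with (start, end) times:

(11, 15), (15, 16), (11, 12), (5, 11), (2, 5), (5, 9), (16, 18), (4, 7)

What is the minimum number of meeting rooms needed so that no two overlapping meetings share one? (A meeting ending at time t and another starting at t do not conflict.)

3

Count concurrent intervals with a sweep; the peak is the room count.
starts: [2, 4, 5, 5, 11, 11, 15, 16]
ends:   [5, 7, 9, 11, 12, 15, 16, 18]
s2→1 s4→2 e5→1 s5→2 s5→3  — peak 3.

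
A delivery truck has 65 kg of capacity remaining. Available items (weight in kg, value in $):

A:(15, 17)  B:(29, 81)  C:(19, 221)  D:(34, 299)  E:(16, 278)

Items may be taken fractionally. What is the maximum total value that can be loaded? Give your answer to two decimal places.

762.82

Sort by value per unit weight and fill in that order.
Ratios (sorted): E 17.38, C 11.63, D 8.79, B 2.79, A 1.13
take E (16 @ 278); take C (19 @ 221); take 30/34 of D → 263.82. Capacity used 65/65.
Total value = 762.82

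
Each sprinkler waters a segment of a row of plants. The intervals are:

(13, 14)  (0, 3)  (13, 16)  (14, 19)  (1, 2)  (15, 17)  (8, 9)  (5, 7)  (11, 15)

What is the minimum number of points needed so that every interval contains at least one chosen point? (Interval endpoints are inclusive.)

Sort by right endpoint; whenever an interval is uncovered, place a point at its right end.
Sorted: [1,2] [0,3] [5,7] [8,9] [13,14] [11,15] [13,16] [15,17] [14,19]
{[1,2],[0,3]} hit by 2; {[5,7]} hit by 7; {[8,9]} hit by 9; {[13,14],[11,15],[13,16]} hit by 14; {[15,17],[14,19]} hit by 17.
Points: 2, 7, 9, 14, 17 (5 total).

5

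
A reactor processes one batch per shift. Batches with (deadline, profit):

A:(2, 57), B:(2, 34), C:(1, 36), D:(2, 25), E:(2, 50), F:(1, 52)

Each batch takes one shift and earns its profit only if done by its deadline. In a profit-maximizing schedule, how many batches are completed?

Take jobs in profit order; each goes to the latest open slot no later than its deadline.
Profit order: A=57 F=52 E=50 C=36 B=34 D=25
Assign: A→slot 2, F→slot 1, E skipped, C skipped, B skipped, D skipped.
Slots: [1:F] [2:A]
2 of 6 scheduled.

2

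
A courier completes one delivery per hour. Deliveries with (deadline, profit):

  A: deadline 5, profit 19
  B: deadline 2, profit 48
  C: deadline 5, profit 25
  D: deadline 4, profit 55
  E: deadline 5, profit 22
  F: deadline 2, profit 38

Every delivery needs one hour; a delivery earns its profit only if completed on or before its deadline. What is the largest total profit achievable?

Sort by profit descending; place each in the latest free slot ≤ its deadline.
By profit: D(d4,55), B(d2,48), F(d2,38), C(d5,25), E(d5,22), A(d5,19)
D→slot 4; B→slot 2; F→slot 1; C→slot 5; E→slot 3; A skipped.
Profit = 38 + 48 + 22 + 55 + 25 = 188

188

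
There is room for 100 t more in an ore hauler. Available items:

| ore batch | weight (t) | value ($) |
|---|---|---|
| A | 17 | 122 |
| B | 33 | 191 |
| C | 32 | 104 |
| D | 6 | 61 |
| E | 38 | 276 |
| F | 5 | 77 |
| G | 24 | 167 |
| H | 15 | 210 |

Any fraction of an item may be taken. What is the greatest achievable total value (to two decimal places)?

878.21

Ratios (sorted): F 15.40, H 14.00, D 10.17, E 7.26, A 7.18, G 6.96, B 5.79, C 3.25
take F (5 @ 77); take H (15 @ 210); take D (6 @ 61); take E (38 @ 276); take A (17 @ 122); take 19/24 of G → 132.21. Capacity used 100/100.
Total value = 878.21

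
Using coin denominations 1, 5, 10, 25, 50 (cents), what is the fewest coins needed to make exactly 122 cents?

122 − 2×50→22 − 2×10→2 − 2×1→0
Total coins = 2 + 2 + 2 = 6

6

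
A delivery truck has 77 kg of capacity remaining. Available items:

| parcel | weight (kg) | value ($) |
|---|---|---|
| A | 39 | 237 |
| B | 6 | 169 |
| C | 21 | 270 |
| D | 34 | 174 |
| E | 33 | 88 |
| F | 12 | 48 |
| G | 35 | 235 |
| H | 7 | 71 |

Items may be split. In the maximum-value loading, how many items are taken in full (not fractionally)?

4

Greedy by value/weight ratio, highest first.
Order: B (169/6=28.17) > C (270/21=12.86) > H (71/7=10.14) > G (235/35=6.71) > A (237/39=6.08) > D (174/34=5.12) > F (48/12=4.00) > E (88/33=2.67)
Fill: take B (6 @ 169) → take C (21 @ 270) → take H (7 @ 71) → take G (35 @ 235) → take 8/39 of A → 48.62; 77/77 used.
4 item(s) taken whole; one partial (take 8/39 of A).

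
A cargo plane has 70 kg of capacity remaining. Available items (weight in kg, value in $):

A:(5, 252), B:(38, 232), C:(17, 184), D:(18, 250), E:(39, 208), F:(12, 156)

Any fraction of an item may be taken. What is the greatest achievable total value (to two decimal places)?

Greedy by value/weight ratio, highest first.
Order: A (252/5=50.40) > D (250/18=13.89) > F (156/12=13.00) > C (184/17=10.82) > B (232/38=6.11) > E (208/39=5.33)
Fill: take A (5 @ 252) → take D (18 @ 250) → take F (12 @ 156) → take C (17 @ 184) → take 18/38 of B → 109.89; 70/70 used.
Total value = 951.89

951.89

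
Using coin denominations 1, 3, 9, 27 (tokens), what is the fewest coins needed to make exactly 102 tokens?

Greedy: take as many of the largest coin as possible, then repeat with the remainder.
102 = 3×27 + 2×9 + 1×3
Total coins = 3 + 2 + 1 = 6

6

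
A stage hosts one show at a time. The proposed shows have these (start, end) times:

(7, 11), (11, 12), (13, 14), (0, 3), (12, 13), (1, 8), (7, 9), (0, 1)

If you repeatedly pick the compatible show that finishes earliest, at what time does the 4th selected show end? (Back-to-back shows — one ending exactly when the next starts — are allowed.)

13

Sorted by end: (0,1)  (0,3)  (1,8)  (7,9)  (7,11)  (11,12)  (12,13)  (13,14)
take (0,1); take (1,8); skip (7,11); take (11,12); take (12,13); take (13,14).
Selected: (0,1) (1,8) (11,12) (12,13) (13,14)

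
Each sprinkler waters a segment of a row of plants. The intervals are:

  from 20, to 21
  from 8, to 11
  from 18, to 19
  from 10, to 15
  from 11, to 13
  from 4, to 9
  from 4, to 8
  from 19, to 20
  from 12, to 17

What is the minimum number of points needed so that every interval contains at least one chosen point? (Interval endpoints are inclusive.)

Sorted: [4,8] [4,9] [8,11] [11,13] [10,15] [12,17] [18,19] [19,20] [20,21]
{[4,8],[4,9],[8,11]} hit by 8; {[11,13],[10,15],[12,17]} hit by 13; {[18,19],[19,20]} hit by 19; {[20,21]} hit by 21.
Points: 8, 13, 19, 21 (4 total).

4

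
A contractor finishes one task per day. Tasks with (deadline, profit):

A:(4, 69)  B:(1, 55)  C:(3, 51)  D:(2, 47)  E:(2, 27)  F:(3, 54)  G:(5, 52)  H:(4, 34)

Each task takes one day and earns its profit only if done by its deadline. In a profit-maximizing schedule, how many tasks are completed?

Profit order: A=69 B=55 F=54 G=52 C=51 D=47 H=34 E=27
Assign: A→slot 4, B→slot 1, F→slot 3, G→slot 5, C→slot 2, D skipped, H skipped, E skipped.
Slots: [1:B] [2:C] [3:F] [4:A] [5:G]
5 of 8 scheduled.

5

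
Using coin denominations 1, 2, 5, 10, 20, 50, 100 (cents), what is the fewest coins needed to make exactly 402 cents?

5

Use the largest denomination that fits, subtract, and repeat.
402 − 4×100→2 − 1×2→0
Total coins = 4 + 1 = 5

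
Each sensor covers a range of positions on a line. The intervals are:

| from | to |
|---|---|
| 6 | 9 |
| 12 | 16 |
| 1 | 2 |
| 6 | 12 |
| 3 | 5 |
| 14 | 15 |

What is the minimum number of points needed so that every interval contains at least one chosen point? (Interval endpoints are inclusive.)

Sort by right endpoint; whenever an interval is uncovered, place a point at its right end.
Sorted: [1,2] [3,5] [6,9] [6,12] [14,15] [12,16]
{[1,2]} hit by 2; {[3,5]} hit by 5; {[6,9],[6,12]} hit by 9; {[14,15],[12,16]} hit by 15.
Points: 2, 5, 9, 15 (4 total).

4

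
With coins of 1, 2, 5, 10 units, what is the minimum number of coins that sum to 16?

3

Greedy: take as many of the largest coin as possible, then repeat with the remainder.
16 = 1×10 + 1×5 + 1×1
Total coins = 1 + 1 + 1 = 3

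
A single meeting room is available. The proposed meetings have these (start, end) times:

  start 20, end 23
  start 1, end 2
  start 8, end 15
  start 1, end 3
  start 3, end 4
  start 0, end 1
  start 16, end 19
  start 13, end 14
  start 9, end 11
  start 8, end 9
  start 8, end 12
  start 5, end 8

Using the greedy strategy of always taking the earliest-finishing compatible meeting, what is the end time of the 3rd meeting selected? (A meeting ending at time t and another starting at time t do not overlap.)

Greedy by earliest finish: after sorting by end time, pick each interval compatible with the last pick.
Sorted by end: (0,1)  (1,2)  (1,3)  (3,4)  (5,8)  (8,9)  (9,11)  (8,12)  (13,14)  (8,15)  (16,19)  (20,23)
take (0,1); take (1,2); skip (1,3); take (3,4); take (5,8); take (8,9); take (9,11); skip (8,12); take (13,14); take (16,19); take (20,23).
Selected: (0,1) (1,2) (3,4) (5,8) (8,9) (9,11) (13,14) (16,19) (20,23)

4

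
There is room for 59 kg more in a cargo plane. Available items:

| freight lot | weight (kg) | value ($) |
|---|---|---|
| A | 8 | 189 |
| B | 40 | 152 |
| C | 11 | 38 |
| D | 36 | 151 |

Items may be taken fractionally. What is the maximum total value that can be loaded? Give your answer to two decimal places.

Order: A (189/8=23.62) > D (151/36=4.19) > B (152/40=3.80) > C (38/11=3.45)
Fill: take A (8 @ 189) → take D (36 @ 151) → take 15/40 of B → 57.00; 59/59 used.
Total value = 397.00

397.00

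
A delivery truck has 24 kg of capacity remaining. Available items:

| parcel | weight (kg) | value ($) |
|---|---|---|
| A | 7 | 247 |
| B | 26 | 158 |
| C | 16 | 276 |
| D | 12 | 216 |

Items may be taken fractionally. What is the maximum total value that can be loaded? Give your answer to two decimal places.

Ratios (sorted): A 35.29, D 18.00, C 17.25, B 6.08
take A (7 @ 247); take D (12 @ 216); take 5/16 of C → 86.25. Capacity used 24/24.
Total value = 549.25

549.25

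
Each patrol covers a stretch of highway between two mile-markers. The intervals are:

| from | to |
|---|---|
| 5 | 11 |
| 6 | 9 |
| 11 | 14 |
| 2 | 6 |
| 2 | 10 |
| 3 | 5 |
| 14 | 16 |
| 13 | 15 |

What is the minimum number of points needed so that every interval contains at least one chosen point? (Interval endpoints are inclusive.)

Sort by right endpoint; whenever an interval is uncovered, place a point at its right end.
By right end: [3,5]  [2,6]  [6,9]  [2,10]  [5,11]  [11,14]  [13,15]  [14,16]
[3,5] uncovered → point at 5; [6,9] uncovered → point at 9; [11,14] uncovered → point at 14.
Points: 5, 9, 14 (3 total).

3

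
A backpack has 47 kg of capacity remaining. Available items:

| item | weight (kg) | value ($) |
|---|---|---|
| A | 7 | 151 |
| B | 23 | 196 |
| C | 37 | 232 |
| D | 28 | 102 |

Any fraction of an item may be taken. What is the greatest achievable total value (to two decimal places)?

453.59

Sort by value per unit weight and fill in that order.
Order: A (151/7=21.57) > B (196/23=8.52) > C (232/37=6.27) > D (102/28=3.64)
Fill: take A (7 @ 151) → take B (23 @ 196) → take 17/37 of C → 106.59; 47/47 used.
Total value = 453.59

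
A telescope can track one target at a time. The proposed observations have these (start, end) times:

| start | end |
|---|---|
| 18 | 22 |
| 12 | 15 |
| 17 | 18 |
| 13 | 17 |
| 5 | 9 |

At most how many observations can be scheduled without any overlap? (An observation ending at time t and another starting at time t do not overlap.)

Sort by end time and greedily take each interval whose start is ≥ the last chosen end.
Sorted by end: (5,9)  (12,15)  (13,17)  (17,18)  (18,22)
take (5,9); take (12,15); take (17,18); take (18,22).
Selected 4 observations.

4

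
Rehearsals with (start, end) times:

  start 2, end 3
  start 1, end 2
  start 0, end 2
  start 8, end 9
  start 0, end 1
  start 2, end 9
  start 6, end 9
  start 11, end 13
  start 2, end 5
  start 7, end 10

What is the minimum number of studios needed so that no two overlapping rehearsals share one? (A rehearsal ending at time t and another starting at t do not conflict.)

The answer is the maximum number of intervals overlapping at any instant.
Events (time:±→running): 0:+→1 0:+→2 1:-→1 1:+→2 2:-→1 2:-→0 2:+→1 2:+→2 2:+→3 3:-→2 5:-→1 6:+→2 7:+→3 8:+→4 … peak 4.

4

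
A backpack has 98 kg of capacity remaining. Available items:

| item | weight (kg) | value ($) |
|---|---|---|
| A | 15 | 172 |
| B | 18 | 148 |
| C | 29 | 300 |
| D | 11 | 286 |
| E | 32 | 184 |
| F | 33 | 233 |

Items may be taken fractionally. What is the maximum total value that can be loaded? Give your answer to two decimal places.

1082.52

Greedy by value/weight ratio, highest first.
Order: D (286/11=26.00) > A (172/15=11.47) > C (300/29=10.34) > B (148/18=8.22) > F (233/33=7.06) > E (184/32=5.75)
Fill: take D (11 @ 286) → take A (15 @ 172) → take C (29 @ 300) → take B (18 @ 148) → take 25/33 of F → 176.52; 98/98 used.
Total value = 1082.52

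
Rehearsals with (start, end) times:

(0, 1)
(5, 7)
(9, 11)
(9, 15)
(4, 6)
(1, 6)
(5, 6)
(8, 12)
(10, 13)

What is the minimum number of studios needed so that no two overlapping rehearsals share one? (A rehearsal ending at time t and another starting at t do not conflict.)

4

Events (time:±→running): 0:+→1 1:-→0 1:+→1 4:+→2 5:+→3 5:+→4 … peak 4.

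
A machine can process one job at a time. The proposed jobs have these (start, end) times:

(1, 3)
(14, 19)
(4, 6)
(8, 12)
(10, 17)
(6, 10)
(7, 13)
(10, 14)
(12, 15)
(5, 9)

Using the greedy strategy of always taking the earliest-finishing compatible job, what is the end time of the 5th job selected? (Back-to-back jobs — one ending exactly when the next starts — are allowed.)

19

Order by finish time; keep every interval that doesn't clash with the previous kept one.
By end time: (1,3), (4,6), (5,9), (6,10), (8,12), (7,13), (10,14), (12,15), (10,17), (14,19).
Pick (1,3); next start ≥ 3 → (4,6); next start ≥ 6 → (6,10); next start ≥ 10 → (10,14); next start ≥ 14 → (14,19).
Selected: (1,3) (4,6) (6,10) (10,14) (14,19)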